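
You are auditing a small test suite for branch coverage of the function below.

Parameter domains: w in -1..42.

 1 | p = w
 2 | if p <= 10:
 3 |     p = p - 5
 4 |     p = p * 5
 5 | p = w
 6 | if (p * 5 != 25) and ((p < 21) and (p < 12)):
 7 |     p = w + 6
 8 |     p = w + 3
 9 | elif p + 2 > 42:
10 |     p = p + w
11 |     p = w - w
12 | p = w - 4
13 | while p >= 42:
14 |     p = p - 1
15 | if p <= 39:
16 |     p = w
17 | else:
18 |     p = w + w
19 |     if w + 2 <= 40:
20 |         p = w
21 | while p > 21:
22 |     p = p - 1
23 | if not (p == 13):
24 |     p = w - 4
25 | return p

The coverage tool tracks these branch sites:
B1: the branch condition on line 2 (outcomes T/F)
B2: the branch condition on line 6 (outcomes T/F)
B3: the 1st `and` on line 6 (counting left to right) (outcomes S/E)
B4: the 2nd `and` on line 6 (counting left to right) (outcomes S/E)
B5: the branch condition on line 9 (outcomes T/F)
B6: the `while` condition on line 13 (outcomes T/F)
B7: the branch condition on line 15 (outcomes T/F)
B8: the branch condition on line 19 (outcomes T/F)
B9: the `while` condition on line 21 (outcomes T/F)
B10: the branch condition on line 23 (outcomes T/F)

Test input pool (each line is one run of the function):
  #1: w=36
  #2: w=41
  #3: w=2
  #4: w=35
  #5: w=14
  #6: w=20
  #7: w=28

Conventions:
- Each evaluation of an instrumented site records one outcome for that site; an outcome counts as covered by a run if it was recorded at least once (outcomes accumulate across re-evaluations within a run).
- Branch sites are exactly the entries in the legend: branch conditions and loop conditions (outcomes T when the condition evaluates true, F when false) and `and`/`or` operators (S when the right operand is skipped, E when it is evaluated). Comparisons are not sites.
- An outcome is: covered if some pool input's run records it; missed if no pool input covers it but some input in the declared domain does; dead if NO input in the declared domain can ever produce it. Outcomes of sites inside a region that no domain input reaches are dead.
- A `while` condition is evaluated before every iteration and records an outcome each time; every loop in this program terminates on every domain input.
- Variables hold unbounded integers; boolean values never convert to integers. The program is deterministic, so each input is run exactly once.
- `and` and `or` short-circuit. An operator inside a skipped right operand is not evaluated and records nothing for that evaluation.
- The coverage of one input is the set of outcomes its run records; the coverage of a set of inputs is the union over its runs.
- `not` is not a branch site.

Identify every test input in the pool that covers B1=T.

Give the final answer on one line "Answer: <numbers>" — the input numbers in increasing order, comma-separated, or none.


input #1 (w=36): does not produce B1=T
input #2 (w=41): does not produce B1=T
input #3 (w=2): produces B1=T
input #4 (w=35): does not produce B1=T
input #5 (w=14): does not produce B1=T
input #6 (w=20): does not produce B1=T
input #7 (w=28): does not produce B1=T
Answer: 3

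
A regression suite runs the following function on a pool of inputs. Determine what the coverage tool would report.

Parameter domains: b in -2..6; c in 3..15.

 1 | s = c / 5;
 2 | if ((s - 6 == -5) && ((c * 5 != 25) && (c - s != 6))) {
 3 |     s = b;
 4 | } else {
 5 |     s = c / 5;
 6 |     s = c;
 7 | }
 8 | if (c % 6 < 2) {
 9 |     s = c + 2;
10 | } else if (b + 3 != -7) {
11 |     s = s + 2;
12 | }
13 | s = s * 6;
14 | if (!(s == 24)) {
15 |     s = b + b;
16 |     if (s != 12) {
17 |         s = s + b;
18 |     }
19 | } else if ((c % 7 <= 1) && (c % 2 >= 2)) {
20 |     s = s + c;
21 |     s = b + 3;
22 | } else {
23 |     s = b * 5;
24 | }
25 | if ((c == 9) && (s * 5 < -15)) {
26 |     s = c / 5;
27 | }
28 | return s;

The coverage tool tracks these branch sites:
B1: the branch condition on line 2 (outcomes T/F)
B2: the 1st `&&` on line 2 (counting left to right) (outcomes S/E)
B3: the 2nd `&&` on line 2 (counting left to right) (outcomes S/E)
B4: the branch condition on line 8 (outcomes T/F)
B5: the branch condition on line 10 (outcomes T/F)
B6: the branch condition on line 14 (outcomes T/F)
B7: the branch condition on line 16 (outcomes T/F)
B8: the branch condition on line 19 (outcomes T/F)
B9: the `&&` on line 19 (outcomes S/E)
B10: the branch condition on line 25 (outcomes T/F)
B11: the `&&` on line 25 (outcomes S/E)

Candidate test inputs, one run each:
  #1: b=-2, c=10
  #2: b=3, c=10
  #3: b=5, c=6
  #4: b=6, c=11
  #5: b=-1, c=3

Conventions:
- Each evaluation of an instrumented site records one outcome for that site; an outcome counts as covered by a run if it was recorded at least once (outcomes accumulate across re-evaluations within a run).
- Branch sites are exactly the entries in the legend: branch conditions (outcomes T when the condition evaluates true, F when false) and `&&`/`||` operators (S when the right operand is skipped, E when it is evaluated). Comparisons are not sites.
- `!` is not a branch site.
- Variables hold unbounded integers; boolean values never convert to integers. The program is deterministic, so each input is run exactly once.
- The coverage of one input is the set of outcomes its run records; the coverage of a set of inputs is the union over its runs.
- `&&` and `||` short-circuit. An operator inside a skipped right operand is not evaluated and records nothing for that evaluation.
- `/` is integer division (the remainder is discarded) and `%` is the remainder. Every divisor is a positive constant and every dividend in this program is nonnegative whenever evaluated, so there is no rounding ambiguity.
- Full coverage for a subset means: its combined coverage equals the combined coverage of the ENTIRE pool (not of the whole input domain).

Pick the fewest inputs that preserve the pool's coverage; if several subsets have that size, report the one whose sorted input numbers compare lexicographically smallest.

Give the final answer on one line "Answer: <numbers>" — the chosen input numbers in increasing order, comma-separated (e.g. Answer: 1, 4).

#1 (b=-2, c=10) -> B2->S, B1->F, B4->F, B5->T, B6->T, B7->T, B11->S, B10->F; covered: B1=F, B2=S, B4=F, B5=T, B6=T, B7=T, B10=F, B11=S
#2 (b=3, c=10) -> B2->S, B1->F, B4->F, B5->T, B6->T, B7->T, B11->S, B10->F; covered: B1=F, B2=S, B4=F, B5=T, B6=T, B7=T, B10=F, B11=S
#3 (b=5, c=6) -> B2->E, B3->E, B1->T, B4->T, B6->T, B7->T, B11->S, B10->F; covered: B1=T, B2=E, B3=E, B4=T, B6=T, B7=T, B10=F, B11=S
#4 (b=6, c=11) -> B2->S, B1->F, B4->F, B5->T, B6->T, B7->F, B11->S, B10->F; covered: B1=F, B2=S, B4=F, B5=T, B6=T, B7=F, B10=F, B11=S
#5 (b=-1, c=3) -> B2->S, B1->F, B4->F, B5->T, B6->T, B7->T, B11->S, B10->F; covered: B1=F, B2=S, B4=F, B5=T, B6=T, B7=T, B10=F, B11=S
union over all inputs: B1=T, B1=F, B2=S, B2=E, B3=E, B4=T, B4=F, B5=T, B6=T, B7=T, B7=F, B10=F, B11=S (13 outcomes)
every size-1 subset falls short of the 13 outcomes (best: 8/13)
size 2: inputs {3, 4} cover all 13 outcomes, and no lexicographically smaller subset of this size does

Answer: 3, 4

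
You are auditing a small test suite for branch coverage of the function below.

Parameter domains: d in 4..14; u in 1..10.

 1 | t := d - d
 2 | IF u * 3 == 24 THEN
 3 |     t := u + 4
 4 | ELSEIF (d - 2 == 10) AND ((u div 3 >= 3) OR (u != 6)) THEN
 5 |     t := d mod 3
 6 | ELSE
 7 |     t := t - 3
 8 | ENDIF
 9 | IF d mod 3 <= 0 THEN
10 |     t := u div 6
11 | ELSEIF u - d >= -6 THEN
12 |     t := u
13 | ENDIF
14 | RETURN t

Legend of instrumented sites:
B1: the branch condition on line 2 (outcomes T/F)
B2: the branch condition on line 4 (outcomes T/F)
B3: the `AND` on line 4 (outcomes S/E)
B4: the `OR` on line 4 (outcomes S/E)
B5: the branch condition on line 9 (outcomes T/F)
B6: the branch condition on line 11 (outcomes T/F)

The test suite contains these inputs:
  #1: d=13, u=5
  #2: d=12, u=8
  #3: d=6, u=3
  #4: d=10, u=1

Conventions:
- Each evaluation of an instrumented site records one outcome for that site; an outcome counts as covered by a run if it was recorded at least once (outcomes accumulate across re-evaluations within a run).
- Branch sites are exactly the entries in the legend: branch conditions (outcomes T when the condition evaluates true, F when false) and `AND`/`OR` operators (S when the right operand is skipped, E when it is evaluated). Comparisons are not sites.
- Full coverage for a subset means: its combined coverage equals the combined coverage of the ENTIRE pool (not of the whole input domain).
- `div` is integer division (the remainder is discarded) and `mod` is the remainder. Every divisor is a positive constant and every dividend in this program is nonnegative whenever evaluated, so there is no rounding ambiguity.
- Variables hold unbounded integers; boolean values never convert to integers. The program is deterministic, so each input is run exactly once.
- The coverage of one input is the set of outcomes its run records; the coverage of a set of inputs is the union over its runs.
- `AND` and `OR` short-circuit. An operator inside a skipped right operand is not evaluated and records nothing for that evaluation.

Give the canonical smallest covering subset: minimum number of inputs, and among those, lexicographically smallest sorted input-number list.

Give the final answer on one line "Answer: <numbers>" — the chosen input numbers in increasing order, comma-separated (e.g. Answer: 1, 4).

#1 (d=13, u=5) -> B1->F, B3->S, B2->F, B5->F, B6->F; covered: B1=F, B2=F, B3=S, B5=F, B6=F
#2 (d=12, u=8) -> B1->T, B5->T; covered: B1=T, B5=T
#3 (d=6, u=3) -> B1->F, B3->S, B2->F, B5->T; covered: B1=F, B2=F, B3=S, B5=T
#4 (d=10, u=1) -> B1->F, B3->S, B2->F, B5->F, B6->F; covered: B1=F, B2=F, B3=S, B5=F, B6=F
pool-wide coverage (7 outcomes): B1=T, B1=F, B2=F, B3=S, B5=T, B5=F, B6=F
checked all size-1 subsets: none covers 7 outcomes (max 5/7)
size 2: inputs {1, 2} cover all 7 outcomes, and no lexicographically smaller subset of this size does

Answer: 1, 2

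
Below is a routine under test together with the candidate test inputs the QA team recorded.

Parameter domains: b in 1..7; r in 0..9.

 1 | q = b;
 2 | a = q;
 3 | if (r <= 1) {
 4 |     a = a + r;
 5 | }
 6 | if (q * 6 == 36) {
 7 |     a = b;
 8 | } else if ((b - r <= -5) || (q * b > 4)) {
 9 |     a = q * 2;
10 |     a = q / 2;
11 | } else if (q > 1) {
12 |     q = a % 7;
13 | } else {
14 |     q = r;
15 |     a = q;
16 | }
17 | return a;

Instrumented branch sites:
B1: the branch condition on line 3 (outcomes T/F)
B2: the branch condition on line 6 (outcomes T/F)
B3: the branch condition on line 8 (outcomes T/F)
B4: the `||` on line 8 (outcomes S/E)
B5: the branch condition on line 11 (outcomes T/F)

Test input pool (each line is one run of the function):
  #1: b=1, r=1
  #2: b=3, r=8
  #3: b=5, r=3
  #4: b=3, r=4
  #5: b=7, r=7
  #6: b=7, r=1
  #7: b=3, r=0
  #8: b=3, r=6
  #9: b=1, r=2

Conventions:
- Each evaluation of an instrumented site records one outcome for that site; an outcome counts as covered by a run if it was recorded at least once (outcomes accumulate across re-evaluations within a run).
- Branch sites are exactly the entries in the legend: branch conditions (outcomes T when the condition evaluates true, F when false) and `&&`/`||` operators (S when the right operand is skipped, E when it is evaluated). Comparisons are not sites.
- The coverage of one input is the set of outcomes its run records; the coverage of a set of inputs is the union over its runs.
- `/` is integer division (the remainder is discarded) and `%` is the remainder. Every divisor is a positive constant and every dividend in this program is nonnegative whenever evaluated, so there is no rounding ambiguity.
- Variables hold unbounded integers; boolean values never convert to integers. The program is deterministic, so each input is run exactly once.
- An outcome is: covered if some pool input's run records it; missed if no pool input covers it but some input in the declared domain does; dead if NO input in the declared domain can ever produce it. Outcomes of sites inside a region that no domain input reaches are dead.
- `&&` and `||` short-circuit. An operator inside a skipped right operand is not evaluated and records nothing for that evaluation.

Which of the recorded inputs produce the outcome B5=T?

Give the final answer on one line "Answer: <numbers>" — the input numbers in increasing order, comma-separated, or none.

input #1 (b=1, r=1): does not record B5=T
input #2 (b=3, r=8): does not record B5=T
input #3 (b=5, r=3): does not record B5=T
input #4 (b=3, r=4): does not record B5=T
input #5 (b=7, r=7): does not record B5=T
input #6 (b=7, r=1): does not record B5=T
input #7 (b=3, r=0): does not record B5=T
input #8 (b=3, r=6): does not record B5=T
input #9 (b=1, r=2): does not record B5=T

Answer: none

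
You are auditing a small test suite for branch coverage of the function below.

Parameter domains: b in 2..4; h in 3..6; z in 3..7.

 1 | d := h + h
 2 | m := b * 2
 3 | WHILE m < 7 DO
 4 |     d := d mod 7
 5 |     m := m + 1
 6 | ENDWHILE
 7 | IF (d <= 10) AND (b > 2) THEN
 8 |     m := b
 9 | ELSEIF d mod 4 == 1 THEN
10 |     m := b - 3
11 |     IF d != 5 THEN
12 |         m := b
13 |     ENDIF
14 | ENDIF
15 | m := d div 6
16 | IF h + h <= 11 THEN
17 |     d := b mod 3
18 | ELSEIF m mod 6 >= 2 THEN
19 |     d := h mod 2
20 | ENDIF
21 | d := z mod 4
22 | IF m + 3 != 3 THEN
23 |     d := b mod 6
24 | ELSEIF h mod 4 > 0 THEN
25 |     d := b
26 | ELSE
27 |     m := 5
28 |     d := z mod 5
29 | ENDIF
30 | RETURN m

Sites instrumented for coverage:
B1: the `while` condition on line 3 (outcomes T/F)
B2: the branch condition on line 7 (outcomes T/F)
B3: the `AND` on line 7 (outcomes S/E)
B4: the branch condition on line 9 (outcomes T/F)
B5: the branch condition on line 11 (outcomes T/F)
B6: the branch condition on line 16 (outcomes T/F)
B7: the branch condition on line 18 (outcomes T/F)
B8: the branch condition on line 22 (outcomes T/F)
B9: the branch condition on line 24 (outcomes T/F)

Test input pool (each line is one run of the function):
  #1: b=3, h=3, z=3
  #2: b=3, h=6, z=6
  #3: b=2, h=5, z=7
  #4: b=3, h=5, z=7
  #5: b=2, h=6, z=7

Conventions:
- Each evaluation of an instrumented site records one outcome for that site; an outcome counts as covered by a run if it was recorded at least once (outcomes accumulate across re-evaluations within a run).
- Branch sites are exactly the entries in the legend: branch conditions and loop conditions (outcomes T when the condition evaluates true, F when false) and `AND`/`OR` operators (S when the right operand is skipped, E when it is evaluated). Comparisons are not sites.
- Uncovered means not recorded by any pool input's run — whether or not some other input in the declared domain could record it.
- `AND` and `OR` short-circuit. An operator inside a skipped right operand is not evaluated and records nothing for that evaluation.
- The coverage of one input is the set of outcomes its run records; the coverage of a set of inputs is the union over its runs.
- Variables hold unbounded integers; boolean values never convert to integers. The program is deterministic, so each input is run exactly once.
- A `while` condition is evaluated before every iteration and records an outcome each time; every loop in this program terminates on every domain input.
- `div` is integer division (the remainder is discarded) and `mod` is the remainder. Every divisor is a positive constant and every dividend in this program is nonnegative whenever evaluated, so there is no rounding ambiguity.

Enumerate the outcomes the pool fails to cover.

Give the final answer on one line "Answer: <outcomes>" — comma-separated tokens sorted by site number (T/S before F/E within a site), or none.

test 1 (b=3, h=3, z=3) hits B1=T, B1=F, B2=T, B3=E, B6=T, B8=T
test 2 (b=3, h=6, z=6) hits B1=T, B1=F, B2=T, B3=E, B6=F, B7=F, B8=F, B9=T
test 3 (b=2, h=5, z=7) hits B1=T, B1=F, B2=F, B3=E, B4=F, B6=T, B8=F, B9=T
test 4 (b=3, h=5, z=7) hits B1=T, B1=F, B2=T, B3=E, B6=T, B8=F, B9=T
test 5 (b=2, h=6, z=7) hits B1=T, B1=F, B2=F, B3=E, B4=T, B5=F, B6=F, B7=F, B8=F, B9=T
union over the pool: B1=T, B1=F, B2=T, B2=F, B3=E, B4=T, B4=F, B5=F, B6=T, B6=F, B7=F, B8=T, B8=F, B9=T
uncovered (4 of 18): B3=S, B5=T, B7=T, B9=F

Answer: B3=S, B5=T, B7=T, B9=F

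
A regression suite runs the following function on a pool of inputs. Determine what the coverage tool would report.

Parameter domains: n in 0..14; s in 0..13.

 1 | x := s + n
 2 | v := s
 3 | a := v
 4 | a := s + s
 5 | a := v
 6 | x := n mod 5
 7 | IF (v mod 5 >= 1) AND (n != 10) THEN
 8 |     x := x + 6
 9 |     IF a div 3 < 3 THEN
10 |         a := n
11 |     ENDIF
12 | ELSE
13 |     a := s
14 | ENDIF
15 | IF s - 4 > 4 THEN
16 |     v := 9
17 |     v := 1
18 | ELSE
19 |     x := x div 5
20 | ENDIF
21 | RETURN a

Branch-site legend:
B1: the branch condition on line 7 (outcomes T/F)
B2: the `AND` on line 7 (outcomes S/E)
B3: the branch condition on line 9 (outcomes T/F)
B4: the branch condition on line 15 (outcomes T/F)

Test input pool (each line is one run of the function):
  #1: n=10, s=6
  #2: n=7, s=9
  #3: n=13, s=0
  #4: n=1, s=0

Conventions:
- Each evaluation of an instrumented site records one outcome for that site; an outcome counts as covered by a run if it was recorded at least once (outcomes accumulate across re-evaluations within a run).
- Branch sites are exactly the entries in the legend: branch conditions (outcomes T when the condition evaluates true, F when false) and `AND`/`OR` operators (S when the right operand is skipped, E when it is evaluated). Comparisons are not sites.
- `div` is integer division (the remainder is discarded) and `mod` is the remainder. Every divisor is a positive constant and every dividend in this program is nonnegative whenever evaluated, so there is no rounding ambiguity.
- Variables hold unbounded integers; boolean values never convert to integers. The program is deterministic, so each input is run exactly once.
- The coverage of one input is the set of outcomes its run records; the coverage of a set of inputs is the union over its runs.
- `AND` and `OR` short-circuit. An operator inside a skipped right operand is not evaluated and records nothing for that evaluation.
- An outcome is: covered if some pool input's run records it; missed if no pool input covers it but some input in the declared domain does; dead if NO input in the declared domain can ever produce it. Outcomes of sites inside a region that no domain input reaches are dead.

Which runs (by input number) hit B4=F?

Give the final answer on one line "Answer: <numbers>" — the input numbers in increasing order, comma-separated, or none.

input #1 (n=10, s=6): produces B4=F
input #2 (n=7, s=9): does not produce B4=F
input #3 (n=13, s=0): produces B4=F
input #4 (n=1, s=0): produces B4=F

Answer: 1, 3, 4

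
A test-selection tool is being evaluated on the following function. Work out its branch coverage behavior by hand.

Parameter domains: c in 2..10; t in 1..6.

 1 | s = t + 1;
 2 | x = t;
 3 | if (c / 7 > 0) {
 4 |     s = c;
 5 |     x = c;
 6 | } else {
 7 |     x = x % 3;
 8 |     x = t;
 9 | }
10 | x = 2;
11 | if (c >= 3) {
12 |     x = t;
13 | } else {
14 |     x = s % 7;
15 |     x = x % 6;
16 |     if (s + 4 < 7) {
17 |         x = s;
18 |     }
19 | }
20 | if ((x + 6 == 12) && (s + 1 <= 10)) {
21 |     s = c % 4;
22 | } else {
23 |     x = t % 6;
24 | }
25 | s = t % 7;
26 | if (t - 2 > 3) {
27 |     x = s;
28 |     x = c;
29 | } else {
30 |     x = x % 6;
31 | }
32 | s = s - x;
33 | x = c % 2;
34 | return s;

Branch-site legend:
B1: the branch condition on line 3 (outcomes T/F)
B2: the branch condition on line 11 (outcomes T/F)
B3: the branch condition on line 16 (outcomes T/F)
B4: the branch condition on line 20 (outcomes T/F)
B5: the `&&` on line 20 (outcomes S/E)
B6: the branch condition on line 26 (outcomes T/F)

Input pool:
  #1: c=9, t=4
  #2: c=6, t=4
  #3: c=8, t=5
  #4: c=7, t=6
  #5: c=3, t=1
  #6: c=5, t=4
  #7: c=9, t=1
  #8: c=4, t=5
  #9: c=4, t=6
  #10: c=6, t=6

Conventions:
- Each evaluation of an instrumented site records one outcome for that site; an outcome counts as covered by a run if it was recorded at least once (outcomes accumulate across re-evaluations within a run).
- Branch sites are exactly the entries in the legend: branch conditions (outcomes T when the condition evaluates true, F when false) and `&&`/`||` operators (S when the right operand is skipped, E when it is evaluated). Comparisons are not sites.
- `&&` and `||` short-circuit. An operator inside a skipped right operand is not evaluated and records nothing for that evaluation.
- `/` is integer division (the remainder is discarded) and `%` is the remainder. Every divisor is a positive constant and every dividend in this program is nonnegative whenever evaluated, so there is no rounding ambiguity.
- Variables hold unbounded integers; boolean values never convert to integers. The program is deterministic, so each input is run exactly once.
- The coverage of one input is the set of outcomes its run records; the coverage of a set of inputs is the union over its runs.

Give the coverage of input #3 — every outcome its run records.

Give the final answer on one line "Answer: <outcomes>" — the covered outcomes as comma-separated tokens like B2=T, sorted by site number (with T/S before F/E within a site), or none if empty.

Tracing the run of input #3 (c=8, t=5):
  B1->T, B2->T, B5->S, B4->F, B6->F
deduplicating events, the covered set is: B1=T, B2=T, B4=F, B5=S, B6=F

Answer: B1=T, B2=T, B4=F, B5=S, B6=F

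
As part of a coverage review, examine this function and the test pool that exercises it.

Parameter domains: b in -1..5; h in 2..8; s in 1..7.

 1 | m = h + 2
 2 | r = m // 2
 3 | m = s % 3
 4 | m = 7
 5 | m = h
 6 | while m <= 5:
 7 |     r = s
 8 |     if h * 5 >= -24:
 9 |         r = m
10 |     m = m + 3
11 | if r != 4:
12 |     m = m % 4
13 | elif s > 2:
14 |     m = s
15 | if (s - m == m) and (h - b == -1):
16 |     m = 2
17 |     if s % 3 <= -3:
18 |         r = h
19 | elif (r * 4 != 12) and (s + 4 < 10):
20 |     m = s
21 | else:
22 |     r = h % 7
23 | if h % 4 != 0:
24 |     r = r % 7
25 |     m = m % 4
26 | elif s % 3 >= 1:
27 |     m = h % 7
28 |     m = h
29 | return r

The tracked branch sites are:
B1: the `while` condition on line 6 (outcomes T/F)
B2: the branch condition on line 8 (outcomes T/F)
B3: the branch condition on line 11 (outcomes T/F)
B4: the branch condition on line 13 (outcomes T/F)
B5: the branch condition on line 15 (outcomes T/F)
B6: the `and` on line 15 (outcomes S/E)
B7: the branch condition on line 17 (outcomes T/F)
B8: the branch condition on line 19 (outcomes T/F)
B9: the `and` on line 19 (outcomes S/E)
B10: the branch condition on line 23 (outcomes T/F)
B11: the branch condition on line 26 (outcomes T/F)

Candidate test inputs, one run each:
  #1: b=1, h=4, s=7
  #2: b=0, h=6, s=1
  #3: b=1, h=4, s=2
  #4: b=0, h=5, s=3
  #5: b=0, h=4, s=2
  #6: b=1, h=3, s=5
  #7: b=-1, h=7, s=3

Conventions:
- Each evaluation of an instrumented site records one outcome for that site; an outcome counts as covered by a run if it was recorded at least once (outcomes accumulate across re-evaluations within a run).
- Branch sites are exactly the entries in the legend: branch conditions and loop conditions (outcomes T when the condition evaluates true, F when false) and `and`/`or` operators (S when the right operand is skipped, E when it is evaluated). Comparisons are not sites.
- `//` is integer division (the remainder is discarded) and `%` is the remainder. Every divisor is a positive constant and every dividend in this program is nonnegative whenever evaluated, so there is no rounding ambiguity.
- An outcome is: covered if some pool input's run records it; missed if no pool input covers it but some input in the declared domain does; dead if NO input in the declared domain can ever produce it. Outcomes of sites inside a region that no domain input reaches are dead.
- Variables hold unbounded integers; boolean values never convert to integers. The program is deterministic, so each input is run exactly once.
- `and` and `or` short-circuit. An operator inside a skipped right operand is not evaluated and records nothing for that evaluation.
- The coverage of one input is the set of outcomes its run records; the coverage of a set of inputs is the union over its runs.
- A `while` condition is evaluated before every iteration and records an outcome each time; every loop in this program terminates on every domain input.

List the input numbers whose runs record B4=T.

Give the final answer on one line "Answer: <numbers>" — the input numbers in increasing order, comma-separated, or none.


input #1 (b=1, h=4, s=7): records B4=T
input #2 (b=0, h=6, s=1): does not record B4=T
input #3 (b=1, h=4, s=2): does not record B4=T
input #4 (b=0, h=5, s=3): does not record B4=T
input #5 (b=0, h=4, s=2): does not record B4=T
input #6 (b=1, h=3, s=5): does not record B4=T
input #7 (b=-1, h=7, s=3): records B4=T
Answer: 1, 7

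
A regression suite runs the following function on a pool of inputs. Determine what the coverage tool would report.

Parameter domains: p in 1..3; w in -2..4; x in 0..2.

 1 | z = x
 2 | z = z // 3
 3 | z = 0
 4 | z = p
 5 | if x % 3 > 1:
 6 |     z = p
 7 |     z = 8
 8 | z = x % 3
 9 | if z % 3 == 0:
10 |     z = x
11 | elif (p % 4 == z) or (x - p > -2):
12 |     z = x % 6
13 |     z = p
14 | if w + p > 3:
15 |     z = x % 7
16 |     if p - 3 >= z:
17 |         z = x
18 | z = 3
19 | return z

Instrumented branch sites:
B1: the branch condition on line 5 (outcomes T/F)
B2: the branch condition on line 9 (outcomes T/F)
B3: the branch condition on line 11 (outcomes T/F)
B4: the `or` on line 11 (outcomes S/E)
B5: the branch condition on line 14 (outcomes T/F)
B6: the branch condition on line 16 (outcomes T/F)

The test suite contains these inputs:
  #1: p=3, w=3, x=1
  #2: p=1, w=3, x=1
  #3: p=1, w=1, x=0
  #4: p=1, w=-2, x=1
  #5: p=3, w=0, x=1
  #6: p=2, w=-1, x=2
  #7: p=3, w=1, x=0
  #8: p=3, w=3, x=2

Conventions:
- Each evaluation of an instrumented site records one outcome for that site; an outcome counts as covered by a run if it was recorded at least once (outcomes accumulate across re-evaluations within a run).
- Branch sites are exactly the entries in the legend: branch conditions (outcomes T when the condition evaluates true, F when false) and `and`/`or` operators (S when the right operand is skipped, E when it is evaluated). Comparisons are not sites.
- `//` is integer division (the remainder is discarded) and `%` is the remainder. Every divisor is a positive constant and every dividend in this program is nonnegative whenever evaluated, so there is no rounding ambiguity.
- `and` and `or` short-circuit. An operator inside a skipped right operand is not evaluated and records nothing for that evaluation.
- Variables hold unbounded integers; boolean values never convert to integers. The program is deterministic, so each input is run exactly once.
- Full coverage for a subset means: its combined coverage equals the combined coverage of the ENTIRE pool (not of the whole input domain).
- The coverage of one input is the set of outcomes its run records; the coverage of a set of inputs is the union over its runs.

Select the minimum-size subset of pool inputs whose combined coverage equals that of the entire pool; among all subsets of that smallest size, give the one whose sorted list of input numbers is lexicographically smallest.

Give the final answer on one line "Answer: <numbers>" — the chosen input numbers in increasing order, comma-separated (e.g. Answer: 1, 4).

run #1 (p=3, w=3, x=1) runs B1->F, B2->F, B4->E, B3->F, B5->T, B6->F; records B1=F, B2=F, B3=F, B4=E, B5=T, B6=F
run #2 (p=1, w=3, x=1) runs B1->F, B2->F, B4->S, B3->T, B5->T, B6->F; records B1=F, B2=F, B3=T, B4=S, B5=T, B6=F
run #3 (p=1, w=1, x=0) runs B1->F, B2->T, B5->F; records B1=F, B2=T, B5=F
run #4 (p=1, w=-2, x=1) runs B1->F, B2->F, B4->S, B3->T, B5->F; records B1=F, B2=F, B3=T, B4=S, B5=F
run #5 (p=3, w=0, x=1) runs B1->F, B2->F, B4->E, B3->F, B5->F; records B1=F, B2=F, B3=F, B4=E, B5=F
run #6 (p=2, w=-1, x=2) runs B1->T, B2->F, B4->S, B3->T, B5->F; records B1=T, B2=F, B3=T, B4=S, B5=F
run #7 (p=3, w=1, x=0) runs B1->F, B2->T, B5->T, B6->T; records B1=F, B2=T, B5=T, B6=T
run #8 (p=3, w=3, x=2) runs B1->T, B2->F, B4->E, B3->T, B5->T, B6->F; records B1=T, B2=F, B3=T, B4=E, B5=T, B6=F
union over all inputs: B1=T, B1=F, B2=T, B2=F, B3=T, B3=F, B4=S, B4=E, B5=T, B5=F, B6=T, B6=F (12 outcomes)
every size-1 subset falls short of the 12 outcomes (best: 6/12)
every size-2 subset falls short of the 12 outcomes (best: 10/12)
size 3: inputs {1, 6, 7} cover all 12 outcomes, and no lexicographically smaller subset of this size does

Answer: 1, 6, 7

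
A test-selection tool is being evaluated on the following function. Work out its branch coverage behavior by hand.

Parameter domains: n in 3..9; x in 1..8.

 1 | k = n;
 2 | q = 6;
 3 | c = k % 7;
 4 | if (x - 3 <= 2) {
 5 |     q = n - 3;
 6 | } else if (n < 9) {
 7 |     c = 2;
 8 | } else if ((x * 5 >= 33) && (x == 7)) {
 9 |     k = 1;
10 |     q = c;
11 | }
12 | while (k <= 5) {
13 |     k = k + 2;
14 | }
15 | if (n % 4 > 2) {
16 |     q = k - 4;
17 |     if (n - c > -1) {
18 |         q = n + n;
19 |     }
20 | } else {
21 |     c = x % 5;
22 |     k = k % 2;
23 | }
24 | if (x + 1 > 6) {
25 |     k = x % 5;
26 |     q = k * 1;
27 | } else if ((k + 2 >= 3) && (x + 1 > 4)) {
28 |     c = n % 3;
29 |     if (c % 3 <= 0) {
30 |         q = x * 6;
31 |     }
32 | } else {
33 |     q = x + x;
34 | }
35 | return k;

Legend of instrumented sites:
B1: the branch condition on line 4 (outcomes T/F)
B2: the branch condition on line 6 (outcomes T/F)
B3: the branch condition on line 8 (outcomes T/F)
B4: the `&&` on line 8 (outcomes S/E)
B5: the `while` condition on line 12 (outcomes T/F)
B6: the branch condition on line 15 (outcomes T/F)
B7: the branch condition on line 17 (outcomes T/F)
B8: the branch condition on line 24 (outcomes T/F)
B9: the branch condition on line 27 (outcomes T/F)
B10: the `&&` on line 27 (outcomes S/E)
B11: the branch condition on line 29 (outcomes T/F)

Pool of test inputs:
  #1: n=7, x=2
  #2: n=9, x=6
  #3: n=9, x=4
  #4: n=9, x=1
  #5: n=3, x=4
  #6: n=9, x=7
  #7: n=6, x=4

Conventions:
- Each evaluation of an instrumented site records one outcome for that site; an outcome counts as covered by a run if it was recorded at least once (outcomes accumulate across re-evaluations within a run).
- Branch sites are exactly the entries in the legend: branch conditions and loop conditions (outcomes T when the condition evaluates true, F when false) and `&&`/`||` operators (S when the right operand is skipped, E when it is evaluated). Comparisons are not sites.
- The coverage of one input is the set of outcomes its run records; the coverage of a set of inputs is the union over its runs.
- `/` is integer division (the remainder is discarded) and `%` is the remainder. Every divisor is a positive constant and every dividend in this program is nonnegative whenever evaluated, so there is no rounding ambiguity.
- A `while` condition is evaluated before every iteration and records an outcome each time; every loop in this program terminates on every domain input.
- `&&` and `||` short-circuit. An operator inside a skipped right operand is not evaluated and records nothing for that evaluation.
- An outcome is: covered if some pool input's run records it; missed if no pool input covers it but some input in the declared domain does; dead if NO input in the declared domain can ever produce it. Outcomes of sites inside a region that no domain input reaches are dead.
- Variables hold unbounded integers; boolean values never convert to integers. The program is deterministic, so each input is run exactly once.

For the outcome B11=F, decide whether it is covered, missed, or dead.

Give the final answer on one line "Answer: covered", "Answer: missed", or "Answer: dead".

no pool input records B11=F
but domain input (n=5, x=4) does record it -> reachable, so missed

Answer: missed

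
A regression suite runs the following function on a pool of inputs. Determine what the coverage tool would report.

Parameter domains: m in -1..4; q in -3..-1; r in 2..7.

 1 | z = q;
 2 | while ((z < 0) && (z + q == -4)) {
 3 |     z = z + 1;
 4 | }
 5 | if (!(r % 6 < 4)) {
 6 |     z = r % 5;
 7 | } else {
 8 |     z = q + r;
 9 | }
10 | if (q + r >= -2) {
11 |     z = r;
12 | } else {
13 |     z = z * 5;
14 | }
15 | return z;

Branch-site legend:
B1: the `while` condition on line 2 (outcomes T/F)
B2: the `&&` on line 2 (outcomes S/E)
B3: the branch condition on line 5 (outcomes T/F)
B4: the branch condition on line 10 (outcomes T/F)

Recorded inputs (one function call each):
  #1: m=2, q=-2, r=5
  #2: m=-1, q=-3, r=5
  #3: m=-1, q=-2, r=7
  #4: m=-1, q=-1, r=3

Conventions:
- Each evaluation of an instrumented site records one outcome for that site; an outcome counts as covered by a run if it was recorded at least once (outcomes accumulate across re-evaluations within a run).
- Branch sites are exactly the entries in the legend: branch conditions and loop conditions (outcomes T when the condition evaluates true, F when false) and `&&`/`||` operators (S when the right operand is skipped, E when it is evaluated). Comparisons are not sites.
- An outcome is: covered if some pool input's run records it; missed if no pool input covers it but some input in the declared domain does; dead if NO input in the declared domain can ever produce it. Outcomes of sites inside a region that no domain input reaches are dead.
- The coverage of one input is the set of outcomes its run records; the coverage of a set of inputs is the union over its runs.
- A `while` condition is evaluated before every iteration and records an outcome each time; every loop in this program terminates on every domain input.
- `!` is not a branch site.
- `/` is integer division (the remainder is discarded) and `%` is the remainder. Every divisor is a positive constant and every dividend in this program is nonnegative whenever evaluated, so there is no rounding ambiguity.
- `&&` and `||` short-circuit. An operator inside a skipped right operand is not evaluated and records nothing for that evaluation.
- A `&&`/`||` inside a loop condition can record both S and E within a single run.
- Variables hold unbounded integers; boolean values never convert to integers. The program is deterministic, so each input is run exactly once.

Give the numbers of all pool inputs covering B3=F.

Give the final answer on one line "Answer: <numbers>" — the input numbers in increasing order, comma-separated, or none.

input #1 (m=2, q=-2, r=5): does not record B3=F
input #2 (m=-1, q=-3, r=5): does not record B3=F
input #3 (m=-1, q=-2, r=7): records B3=F
input #4 (m=-1, q=-1, r=3): records B3=F

Answer: 3, 4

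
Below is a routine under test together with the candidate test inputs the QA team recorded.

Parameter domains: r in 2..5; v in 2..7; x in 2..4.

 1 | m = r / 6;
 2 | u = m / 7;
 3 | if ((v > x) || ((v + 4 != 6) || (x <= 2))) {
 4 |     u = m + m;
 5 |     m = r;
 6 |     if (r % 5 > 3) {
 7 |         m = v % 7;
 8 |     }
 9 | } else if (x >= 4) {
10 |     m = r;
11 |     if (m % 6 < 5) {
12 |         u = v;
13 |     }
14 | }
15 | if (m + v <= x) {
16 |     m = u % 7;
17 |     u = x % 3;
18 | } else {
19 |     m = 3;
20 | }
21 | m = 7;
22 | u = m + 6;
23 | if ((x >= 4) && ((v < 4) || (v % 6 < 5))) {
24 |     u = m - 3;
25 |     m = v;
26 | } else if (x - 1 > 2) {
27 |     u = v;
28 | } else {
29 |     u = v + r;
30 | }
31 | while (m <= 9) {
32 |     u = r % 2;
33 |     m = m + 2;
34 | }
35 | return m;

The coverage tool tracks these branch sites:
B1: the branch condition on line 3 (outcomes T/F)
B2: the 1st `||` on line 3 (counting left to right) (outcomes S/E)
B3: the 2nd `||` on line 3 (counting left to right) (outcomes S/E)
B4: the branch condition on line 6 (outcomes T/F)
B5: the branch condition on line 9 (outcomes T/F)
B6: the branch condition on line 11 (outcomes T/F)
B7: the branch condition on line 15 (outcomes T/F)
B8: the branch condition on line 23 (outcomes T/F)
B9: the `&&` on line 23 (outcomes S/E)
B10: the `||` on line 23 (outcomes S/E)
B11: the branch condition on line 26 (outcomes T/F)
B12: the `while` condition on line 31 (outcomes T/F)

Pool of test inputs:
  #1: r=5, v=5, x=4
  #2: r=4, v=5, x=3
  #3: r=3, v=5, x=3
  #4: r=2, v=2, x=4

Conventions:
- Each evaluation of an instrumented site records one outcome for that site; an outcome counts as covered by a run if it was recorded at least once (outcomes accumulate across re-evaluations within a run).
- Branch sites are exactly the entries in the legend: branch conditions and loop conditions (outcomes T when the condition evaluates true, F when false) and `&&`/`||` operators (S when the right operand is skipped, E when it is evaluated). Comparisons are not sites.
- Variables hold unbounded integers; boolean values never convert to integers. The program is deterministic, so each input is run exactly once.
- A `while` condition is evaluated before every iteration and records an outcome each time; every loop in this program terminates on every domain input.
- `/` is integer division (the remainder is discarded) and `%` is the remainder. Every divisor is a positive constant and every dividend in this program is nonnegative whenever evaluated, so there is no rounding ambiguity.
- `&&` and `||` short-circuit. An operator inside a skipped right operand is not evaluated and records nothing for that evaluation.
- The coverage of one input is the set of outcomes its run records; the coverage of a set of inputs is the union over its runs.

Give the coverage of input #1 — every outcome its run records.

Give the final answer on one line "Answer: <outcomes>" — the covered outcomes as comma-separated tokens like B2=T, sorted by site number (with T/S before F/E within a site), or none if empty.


Running input #1 (r=5, v=5, x=4), event by event:
  B2->S, B1->T, B4->F, B7->F, B9->E, B10->E, B8->F, B11->T, B12->T, B12->T
  B12->F
as a set, this run covers: B1=T, B2=S, B4=F, B7=F, B8=F, B9=E, B10=E, B11=T, B12=T, B12=F
Answer: B1=T, B2=S, B4=F, B7=F, B8=F, B9=E, B10=E, B11=T, B12=T, B12=F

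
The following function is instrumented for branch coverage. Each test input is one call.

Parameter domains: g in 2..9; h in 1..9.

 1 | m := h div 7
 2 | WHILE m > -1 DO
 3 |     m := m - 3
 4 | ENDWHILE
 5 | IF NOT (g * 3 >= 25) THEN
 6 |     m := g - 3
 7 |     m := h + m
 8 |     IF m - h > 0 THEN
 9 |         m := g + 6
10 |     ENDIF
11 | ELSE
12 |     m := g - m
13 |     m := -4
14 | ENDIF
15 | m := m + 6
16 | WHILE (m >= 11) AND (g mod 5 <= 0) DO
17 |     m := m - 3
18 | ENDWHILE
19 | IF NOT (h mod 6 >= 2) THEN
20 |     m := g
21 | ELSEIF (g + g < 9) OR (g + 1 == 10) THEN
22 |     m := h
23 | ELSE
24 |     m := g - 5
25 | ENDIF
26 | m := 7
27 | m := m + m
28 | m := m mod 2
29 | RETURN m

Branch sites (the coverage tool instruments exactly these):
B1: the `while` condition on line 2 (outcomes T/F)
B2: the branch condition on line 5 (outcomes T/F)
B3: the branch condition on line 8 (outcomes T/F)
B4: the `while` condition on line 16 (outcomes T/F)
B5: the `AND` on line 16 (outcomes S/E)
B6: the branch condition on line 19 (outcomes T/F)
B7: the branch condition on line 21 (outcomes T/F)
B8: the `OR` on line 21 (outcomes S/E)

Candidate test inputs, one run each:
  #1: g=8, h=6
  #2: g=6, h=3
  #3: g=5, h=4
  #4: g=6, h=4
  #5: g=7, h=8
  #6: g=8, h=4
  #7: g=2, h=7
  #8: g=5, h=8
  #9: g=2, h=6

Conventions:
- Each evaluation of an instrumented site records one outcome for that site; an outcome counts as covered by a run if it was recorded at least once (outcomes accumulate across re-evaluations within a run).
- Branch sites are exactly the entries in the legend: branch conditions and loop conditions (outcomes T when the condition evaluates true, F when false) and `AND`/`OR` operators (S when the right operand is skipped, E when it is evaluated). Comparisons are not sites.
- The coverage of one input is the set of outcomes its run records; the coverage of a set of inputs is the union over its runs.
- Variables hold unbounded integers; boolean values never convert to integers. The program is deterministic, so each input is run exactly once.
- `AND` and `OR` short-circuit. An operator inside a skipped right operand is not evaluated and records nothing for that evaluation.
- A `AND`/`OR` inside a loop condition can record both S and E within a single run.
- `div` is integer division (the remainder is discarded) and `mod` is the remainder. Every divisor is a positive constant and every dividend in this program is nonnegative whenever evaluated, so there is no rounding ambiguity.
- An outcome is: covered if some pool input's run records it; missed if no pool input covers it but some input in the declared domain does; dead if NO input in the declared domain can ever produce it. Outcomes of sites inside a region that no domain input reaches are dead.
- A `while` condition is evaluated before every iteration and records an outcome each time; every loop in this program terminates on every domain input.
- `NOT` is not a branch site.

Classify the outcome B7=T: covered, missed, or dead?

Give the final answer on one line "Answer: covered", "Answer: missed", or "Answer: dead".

no pool input records B7=T
but domain input (g=2, h=2) does record it -> reachable, so missed

Answer: missed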